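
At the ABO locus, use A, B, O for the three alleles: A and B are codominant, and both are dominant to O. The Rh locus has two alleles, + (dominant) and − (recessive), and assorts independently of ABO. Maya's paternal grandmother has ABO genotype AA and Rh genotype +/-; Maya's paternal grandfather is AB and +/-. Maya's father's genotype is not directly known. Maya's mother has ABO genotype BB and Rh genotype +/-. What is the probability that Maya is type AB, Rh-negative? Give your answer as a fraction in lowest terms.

Maya's father's ABO genotype from AA × AB: 1/2 AA, 1/2 AB.
Crossing each possibility with the mother BB and summing P(type AB): 1/2·1 + 1/2·1/2 = 3/4.
Similarly for Rh via the father's Rh distribution: P(Rh-) = 1/4.
Independent loci: 3/4 × 1/4 = 3/16.

3/16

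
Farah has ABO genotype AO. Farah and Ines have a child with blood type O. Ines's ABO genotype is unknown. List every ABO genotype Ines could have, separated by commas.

For each candidate genotype of Ines, check whether crossing it with AO can produce every observed child phenotype.
  AA → possible child types {A} ✗
  AB → possible child types {A, B, AB} ✗
  AO → possible child types {O, A} ✓
  BB → possible child types {B, AB} ✗
  BO → possible child types {O, A, B, AB} ✓
  OO → possible child types {O, A} ✓

AO, BO, OO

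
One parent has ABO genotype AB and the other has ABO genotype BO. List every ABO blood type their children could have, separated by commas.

Gametes from AB × BO give offspring ABO genotypes AB, AO, BB, BO, i.e. phenotypes A, B, AB.

A, B, AB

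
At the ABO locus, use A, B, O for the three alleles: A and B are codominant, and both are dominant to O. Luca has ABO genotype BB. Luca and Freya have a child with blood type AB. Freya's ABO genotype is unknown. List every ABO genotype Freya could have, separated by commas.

For each candidate genotype of Freya, check whether crossing it with BB can produce every observed child phenotype.
  AA → possible child types {AB} ✓
  AB → possible child types {B, AB} ✓
  AO → possible child types {B, AB} ✓
  BB → possible child types {B} ✗
  BO → possible child types {B} ✗
  OO → possible child types {B} ✗

AA, AB, AO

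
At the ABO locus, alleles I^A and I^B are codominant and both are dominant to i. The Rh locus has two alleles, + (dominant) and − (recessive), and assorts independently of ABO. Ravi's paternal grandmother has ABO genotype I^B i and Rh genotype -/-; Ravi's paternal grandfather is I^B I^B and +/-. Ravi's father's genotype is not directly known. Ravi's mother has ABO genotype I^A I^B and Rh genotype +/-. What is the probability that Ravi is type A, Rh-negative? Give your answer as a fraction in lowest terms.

3/64

Ravi's father's ABO genotype from I^B i × I^B I^B: 1/2 I^B I^B, 1/2 I^B i.
Crossing each possibility with the mother I^A I^B and summing P(type A): 1/2·0 + 1/2·1/4 = 1/8.
Similarly for Rh via the father's Rh distribution: P(Rh-) = 3/8.
Independent loci: 1/8 × 3/8 = 3/64.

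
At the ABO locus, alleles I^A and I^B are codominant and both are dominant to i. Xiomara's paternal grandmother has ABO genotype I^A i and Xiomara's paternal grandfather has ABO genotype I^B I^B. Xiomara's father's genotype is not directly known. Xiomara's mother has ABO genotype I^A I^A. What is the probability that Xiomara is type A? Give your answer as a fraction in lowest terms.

Xiomara's father's ABO genotype from I^A i × I^B I^B: 1/2 I^A I^B, 1/2 I^B i.
Crossing each possibility with the mother I^A I^A and summing P(type A): 1/2·1/2 + 1/2·1/2 = 1/2.

1/2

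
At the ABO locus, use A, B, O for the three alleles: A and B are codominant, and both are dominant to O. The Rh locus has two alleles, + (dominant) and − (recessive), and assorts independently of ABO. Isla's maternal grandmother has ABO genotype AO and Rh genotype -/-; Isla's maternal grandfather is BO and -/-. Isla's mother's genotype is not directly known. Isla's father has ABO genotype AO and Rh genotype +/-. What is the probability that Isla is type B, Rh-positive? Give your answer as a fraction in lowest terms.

Isla's mother's ABO genotype from AO × BO: 1/4 AB, 1/4 AO, 1/4 BO, 1/4 OO.
Crossing each possibility with the father AO and summing P(type B): 1/4·1/4 + 1/4·0 + 1/4·1/4 + 1/4·0 = 1/8.
Similarly for Rh via the mother's Rh distribution: P(Rh+) = 1/2.
Independent loci: 1/8 × 1/2 = 1/16.

1/16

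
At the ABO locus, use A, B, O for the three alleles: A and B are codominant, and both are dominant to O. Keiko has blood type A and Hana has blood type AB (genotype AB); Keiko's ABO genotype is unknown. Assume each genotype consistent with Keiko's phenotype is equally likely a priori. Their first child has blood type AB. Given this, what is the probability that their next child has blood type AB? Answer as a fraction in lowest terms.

Possible genotypes: Keiko ∈ {AA, AO}; Hana ∈ {AB}.
Weight each parental genotype pair by prior × P(type-AB child):
  AA × AB: posterior weight 2/3; P(next child type AB) = 1/2.
  AO × AB: posterior weight 1/3; P(next child type AB) = 1/4.
Weighted sum = 5/12.

5/12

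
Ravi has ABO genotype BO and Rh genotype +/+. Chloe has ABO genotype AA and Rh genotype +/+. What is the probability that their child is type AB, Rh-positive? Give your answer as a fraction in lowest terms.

ABO cross BO × AA → offspring phenotypes: 1/2 A, 1/2 AB.
Rh cross +/+ × +/+ → 1 Rh+.
Independent loci: P(type AB, Rh-positive) = 1/2 × 1 = 1/2.

1/2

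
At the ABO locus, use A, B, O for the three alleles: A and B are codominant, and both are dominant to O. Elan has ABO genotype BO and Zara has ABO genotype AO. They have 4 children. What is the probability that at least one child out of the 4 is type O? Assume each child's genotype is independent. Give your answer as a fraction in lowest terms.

175/256

ABO cross BO × AO → 1/4 O, 1/4 A, 1/4 B, 1/4 AB.
So P(type O) = 1/4 per child.
P(none) = (3/4)^4 = 81/256; P(at least one) = 1 − 81/256 = 175/256.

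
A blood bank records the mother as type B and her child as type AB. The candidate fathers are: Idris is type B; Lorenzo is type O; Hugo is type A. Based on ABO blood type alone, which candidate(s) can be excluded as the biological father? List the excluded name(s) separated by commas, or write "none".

A candidate is excluded only if no genotype consistent with his phenotype could produce a type AB child with a type B mother.
Idris (type B): no genotype consistent with that phenotype can produce a type-AB child with a type-B mother.
Lorenzo (type O): no genotype consistent with that phenotype can produce a type-AB child with a type-B mother.

Idris, Lorenzo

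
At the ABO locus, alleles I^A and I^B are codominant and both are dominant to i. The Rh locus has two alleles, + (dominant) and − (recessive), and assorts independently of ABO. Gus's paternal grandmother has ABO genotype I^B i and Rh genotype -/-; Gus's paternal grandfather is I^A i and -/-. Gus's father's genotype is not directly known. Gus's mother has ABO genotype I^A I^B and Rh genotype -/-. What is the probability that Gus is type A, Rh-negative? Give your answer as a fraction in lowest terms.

3/8

Gus's father's ABO genotype from I^B i × I^A i: 1/4 I^A I^B, 1/4 I^A i, 1/4 I^B i, 1/4 i i.
Crossing each possibility with the mother I^A I^B and summing P(type A): 1/4·1/4 + 1/4·1/2 + 1/4·1/4 + 1/4·1/2 = 3/8.
Similarly for Rh via the father's Rh distribution: P(Rh-) = 1.
Independent loci: 3/8 × 1 = 3/8.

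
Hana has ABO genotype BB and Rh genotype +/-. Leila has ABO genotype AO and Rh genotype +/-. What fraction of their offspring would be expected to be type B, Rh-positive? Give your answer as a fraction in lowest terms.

ABO cross BB × AO → offspring phenotypes: 1/2 B, 1/2 AB.
Rh cross +/- × +/- → 3/4 Rh+, 1/4 Rh-.
Independent loci: P(type B, Rh-positive) = 1/2 × 3/4 = 3/8.

3/8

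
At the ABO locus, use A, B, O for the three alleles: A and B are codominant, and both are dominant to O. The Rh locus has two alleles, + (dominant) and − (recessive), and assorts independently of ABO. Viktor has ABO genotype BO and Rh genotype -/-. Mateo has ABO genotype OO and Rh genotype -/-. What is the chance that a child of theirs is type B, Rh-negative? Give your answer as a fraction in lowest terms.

ABO cross BO × OO → offspring phenotypes: 1/2 O, 1/2 B.
Rh cross -/- × -/- → 1 Rh-.
Independent loci: P(type B, Rh-negative) = 1/2 × 1 = 1/2.

1/2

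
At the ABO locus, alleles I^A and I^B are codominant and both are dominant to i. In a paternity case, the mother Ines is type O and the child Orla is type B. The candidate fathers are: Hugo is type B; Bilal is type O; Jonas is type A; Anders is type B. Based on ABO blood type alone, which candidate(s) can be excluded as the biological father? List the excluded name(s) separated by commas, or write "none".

Bilal, Jonas

A candidate is excluded only if no genotype consistent with his phenotype could produce a type B child with a type O mother.
Bilal (type O): no genotype consistent with that phenotype can produce a type-B child with a type-O mother.
Jonas (type A): no genotype consistent with that phenotype can produce a type-B child with a type-O mother.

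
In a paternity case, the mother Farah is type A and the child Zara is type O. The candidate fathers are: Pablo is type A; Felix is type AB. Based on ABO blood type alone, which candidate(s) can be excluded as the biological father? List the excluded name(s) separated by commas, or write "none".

A candidate is excluded only if no genotype consistent with his phenotype could produce a type O child with a type A mother.
Felix (type AB): no genotype consistent with that phenotype can produce a type-O child with a type-A mother.

Felix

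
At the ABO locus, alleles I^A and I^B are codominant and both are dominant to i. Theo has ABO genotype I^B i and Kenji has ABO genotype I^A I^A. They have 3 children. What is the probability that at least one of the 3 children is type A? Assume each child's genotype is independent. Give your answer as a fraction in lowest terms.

7/8

ABO cross I^B i × I^A I^A → 1/2 A, 1/2 AB.
So P(type A) = 1/2 per child.
P(none) = (1/2)^3 = 1/8; P(at least one) = 1 − 1/8 = 7/8.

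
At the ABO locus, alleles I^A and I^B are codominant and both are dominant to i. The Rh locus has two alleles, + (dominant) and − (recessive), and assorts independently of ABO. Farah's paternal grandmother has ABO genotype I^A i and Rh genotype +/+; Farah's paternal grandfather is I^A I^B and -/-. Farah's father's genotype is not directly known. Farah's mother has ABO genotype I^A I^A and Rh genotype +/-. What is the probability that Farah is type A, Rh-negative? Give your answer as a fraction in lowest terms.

3/16

Farah's father's ABO genotype from I^A i × I^A I^B: 1/4 I^A I^A, 1/4 I^A I^B, 1/4 I^A i, 1/4 I^B i.
Crossing each possibility with the mother I^A I^A and summing P(type A): 1/4·1 + 1/4·1/2 + 1/4·1 + 1/4·1/2 = 3/4.
Similarly for Rh via the father's Rh distribution: P(Rh-) = 1/4.
Independent loci: 3/4 × 1/4 = 3/16.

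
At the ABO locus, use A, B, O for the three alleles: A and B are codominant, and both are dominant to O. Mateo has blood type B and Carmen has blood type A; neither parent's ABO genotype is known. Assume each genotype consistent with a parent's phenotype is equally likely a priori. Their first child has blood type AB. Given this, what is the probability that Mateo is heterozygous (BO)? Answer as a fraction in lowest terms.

1/3

Possible genotypes: Mateo ∈ {BB, BO}; Carmen ∈ {AA, AO}.
Weight each parental genotype pair by prior × P(type-AB child):
  BB × AA: posterior weight 4/9.
  BB × AO: posterior weight 2/9.
  BO × AA: posterior weight 2/9.
  BO × AO: posterior weight 1/9.
Sum the posterior weight over pairs where Mateo is BO: 1/3.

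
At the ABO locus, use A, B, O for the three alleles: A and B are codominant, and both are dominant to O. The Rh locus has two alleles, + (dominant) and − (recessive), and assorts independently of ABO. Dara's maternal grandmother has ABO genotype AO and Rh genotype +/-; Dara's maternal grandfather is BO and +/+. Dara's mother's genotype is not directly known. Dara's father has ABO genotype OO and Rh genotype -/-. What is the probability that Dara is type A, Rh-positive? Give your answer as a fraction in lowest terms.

3/16

Dara's mother's ABO genotype from AO × BO: 1/4 AB, 1/4 AO, 1/4 BO, 1/4 OO.
Crossing each possibility with the father OO and summing P(type A): 1/4·1/2 + 1/4·1/2 + 1/4·0 + 1/4·0 = 1/4.
Similarly for Rh via the mother's Rh distribution: P(Rh+) = 3/4.
Independent loci: 1/4 × 3/4 = 3/16.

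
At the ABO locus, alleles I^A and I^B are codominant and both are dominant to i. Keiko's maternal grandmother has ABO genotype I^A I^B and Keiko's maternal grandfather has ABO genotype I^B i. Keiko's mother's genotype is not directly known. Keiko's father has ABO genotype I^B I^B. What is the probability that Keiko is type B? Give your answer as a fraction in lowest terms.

3/4

Keiko's mother's ABO genotype from I^A I^B × I^B i: 1/4 I^A I^B, 1/4 I^A i, 1/4 I^B I^B, 1/4 I^B i.
Crossing each possibility with the father I^B I^B and summing P(type B): 1/4·1/2 + 1/4·1/2 + 1/4·1 + 1/4·1 = 3/4.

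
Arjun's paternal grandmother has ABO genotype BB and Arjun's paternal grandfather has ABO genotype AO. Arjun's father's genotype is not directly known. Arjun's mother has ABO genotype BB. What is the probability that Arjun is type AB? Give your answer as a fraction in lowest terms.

Arjun's father's ABO genotype from BB × AO: 1/2 AB, 1/2 BO.
Crossing each possibility with the mother BB and summing P(type AB): 1/2·1/2 + 1/2·0 = 1/4.

1/4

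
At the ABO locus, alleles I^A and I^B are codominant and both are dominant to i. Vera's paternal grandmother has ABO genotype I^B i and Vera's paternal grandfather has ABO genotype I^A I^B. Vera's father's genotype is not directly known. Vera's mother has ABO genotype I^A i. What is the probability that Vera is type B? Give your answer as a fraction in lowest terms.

1/4

Vera's father's ABO genotype from I^B i × I^A I^B: 1/4 I^A I^B, 1/4 I^A i, 1/4 I^B I^B, 1/4 I^B i.
Crossing each possibility with the mother I^A i and summing P(type B): 1/4·1/4 + 1/4·0 + 1/4·1/2 + 1/4·1/4 = 1/4.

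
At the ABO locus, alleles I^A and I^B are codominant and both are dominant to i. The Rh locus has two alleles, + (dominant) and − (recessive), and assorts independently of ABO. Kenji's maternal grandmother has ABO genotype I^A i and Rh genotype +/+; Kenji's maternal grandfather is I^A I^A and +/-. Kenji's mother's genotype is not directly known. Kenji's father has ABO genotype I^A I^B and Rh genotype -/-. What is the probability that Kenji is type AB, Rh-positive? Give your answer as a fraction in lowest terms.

9/32

Kenji's mother's ABO genotype from I^A i × I^A I^A: 1/2 I^A I^A, 1/2 I^A i.
Crossing each possibility with the father I^A I^B and summing P(type AB): 1/2·1/2 + 1/2·1/4 = 3/8.
Similarly for Rh via the mother's Rh distribution: P(Rh+) = 3/4.
Independent loci: 3/8 × 3/4 = 9/32.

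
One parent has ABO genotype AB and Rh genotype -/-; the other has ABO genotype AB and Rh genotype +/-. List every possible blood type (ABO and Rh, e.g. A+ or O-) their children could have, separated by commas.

A+, A-, B+, B-, AB+, AB-

Gametes from AB × AB give offspring ABO genotypes AA, AB, BB, i.e. phenotypes A, B, AB.
Rh cross -/- × +/- → phenotypes Rh+, Rh-.
Combining independently: A+, A-, B+, B-, AB+, AB-.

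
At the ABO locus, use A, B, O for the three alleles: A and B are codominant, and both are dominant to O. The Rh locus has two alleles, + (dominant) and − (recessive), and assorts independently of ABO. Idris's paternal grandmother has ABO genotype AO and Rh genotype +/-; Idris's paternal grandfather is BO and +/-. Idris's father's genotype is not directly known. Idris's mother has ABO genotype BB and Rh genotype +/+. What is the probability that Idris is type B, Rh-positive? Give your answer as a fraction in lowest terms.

3/4

Idris's father's ABO genotype from AO × BO: 1/4 AB, 1/4 AO, 1/4 BO, 1/4 OO.
Crossing each possibility with the mother BB and summing P(type B): 1/4·1/2 + 1/4·1/2 + 1/4·1 + 1/4·1 = 3/4.
Similarly for Rh via the father's Rh distribution: P(Rh+) = 1.
Independent loci: 3/4 × 1 = 3/4.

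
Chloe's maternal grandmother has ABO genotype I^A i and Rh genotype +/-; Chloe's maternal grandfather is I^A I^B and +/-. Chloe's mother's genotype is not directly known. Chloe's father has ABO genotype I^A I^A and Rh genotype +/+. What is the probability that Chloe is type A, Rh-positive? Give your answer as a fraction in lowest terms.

3/4

Chloe's mother's ABO genotype from I^A i × I^A I^B: 1/4 I^A I^A, 1/4 I^A I^B, 1/4 I^A i, 1/4 I^B i.
Crossing each possibility with the father I^A I^A and summing P(type A): 1/4·1 + 1/4·1/2 + 1/4·1 + 1/4·1/2 = 3/4.
Similarly for Rh via the mother's Rh distribution: P(Rh+) = 1.
Independent loci: 3/4 × 1 = 3/4.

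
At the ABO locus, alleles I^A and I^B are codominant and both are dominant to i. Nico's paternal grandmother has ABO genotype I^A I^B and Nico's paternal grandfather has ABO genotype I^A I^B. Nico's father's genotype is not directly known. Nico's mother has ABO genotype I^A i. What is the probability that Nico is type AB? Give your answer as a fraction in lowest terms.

1/4

Nico's father's ABO genotype from I^A I^B × I^A I^B: 1/4 I^A I^A, 1/2 I^A I^B, 1/4 I^B I^B.
Crossing each possibility with the mother I^A i and summing P(type AB): 1/4·0 + 1/2·1/4 + 1/4·1/2 = 1/4.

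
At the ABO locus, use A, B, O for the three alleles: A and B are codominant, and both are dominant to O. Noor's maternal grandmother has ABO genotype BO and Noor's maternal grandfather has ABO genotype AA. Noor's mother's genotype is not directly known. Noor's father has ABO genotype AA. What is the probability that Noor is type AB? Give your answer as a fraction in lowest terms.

Noor's mother's ABO genotype from BO × AA: 1/2 AB, 1/2 AO.
Crossing each possibility with the father AA and summing P(type AB): 1/2·1/2 + 1/2·0 = 1/4.

1/4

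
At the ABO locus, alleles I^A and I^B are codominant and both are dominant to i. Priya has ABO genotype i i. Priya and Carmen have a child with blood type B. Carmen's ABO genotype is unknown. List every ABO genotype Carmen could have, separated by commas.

I^A I^B, I^B I^B, I^B i

For each candidate genotype of Carmen, check whether crossing it with i i can produce every observed child phenotype.
  I^A I^A → possible child types {A} ✗
  I^A I^B → possible child types {A, B} ✓
  I^A i → possible child types {O, A} ✗
  I^B I^B → possible child types {B} ✓
  I^B i → possible child types {O, B} ✓
  i i → possible child types {O} ✗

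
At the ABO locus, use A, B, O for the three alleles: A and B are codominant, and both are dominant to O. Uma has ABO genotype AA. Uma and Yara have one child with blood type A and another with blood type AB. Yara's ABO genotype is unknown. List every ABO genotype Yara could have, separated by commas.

For each candidate genotype of Yara, check whether crossing it with AA can produce every observed child phenotype.
  AA → possible child types {A} ✗
  AB → possible child types {A, AB} ✓
  AO → possible child types {A} ✗
  BB → possible child types {AB} ✗
  BO → possible child types {A, AB} ✓
  OO → possible child types {A} ✗

AB, BO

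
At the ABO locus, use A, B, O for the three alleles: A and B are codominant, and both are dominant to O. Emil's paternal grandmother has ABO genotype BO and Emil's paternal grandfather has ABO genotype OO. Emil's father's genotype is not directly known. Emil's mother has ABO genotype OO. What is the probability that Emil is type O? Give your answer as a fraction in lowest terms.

3/4

Emil's father's ABO genotype from BO × OO: 1/2 BO, 1/2 OO.
Crossing each possibility with the mother OO and summing P(type O): 1/2·1/2 + 1/2·1 = 3/4.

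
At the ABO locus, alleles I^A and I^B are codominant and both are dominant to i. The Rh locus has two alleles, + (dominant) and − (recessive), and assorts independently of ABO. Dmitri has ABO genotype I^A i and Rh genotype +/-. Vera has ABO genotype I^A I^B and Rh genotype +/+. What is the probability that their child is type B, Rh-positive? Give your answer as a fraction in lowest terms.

1/4

ABO cross I^A i × I^A I^B → offspring phenotypes: 1/2 A, 1/4 B, 1/4 AB.
Rh cross +/- × +/+ → 1 Rh+.
Independent loci: P(type B, Rh-positive) = 1/4 × 1 = 1/4.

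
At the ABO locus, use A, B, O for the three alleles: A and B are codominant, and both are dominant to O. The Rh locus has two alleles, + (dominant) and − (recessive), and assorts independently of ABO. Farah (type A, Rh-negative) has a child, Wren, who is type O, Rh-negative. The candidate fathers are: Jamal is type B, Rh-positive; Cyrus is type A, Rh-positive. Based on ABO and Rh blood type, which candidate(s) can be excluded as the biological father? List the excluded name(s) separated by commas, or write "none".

A candidate is excluded only if no genotype consistent with his phenotype could produce a type O, Rh-negative child with a type A, Rh-negative mother.
Every candidate has at least one consistent genotype combination, so none can be excluded.

none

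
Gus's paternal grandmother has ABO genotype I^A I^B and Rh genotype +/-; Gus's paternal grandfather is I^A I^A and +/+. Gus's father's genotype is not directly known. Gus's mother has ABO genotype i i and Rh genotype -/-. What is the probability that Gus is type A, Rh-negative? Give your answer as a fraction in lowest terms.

3/16

Gus's father's ABO genotype from I^A I^B × I^A I^A: 1/2 I^A I^A, 1/2 I^A I^B.
Crossing each possibility with the mother i i and summing P(type A): 1/2·1 + 1/2·1/2 = 3/4.
Similarly for Rh via the father's Rh distribution: P(Rh-) = 1/4.
Independent loci: 3/4 × 1/4 = 3/16.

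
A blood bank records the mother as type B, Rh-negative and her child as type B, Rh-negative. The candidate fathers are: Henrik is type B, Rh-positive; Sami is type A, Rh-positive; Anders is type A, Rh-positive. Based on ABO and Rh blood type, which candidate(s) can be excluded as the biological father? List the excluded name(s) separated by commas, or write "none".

none

A candidate is excluded only if no genotype consistent with his phenotype could produce a type B, Rh-negative child with a type B, Rh-negative mother.
Every candidate has at least one consistent genotype combination, so none can be excluded.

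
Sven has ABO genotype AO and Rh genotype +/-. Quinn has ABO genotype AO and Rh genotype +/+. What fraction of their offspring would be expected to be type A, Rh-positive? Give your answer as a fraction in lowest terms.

3/4

ABO cross AO × AO → offspring phenotypes: 1/4 O, 3/4 A.
Rh cross +/- × +/+ → 1 Rh+.
Independent loci: P(type A, Rh-positive) = 3/4 × 1 = 3/4.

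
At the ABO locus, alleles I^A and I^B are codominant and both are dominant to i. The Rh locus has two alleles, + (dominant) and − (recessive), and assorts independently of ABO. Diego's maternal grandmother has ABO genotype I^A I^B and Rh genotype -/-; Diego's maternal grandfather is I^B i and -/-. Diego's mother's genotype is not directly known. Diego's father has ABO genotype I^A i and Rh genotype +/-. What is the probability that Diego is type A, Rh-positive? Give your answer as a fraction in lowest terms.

Diego's mother's ABO genotype from I^A I^B × I^B i: 1/4 I^A I^B, 1/4 I^A i, 1/4 I^B I^B, 1/4 I^B i.
Crossing each possibility with the father I^A i and summing P(type A): 1/4·1/2 + 1/4·3/4 + 1/4·0 + 1/4·1/4 = 3/8.
Similarly for Rh via the mother's Rh distribution: P(Rh+) = 1/2.
Independent loci: 3/8 × 1/2 = 3/16.

3/16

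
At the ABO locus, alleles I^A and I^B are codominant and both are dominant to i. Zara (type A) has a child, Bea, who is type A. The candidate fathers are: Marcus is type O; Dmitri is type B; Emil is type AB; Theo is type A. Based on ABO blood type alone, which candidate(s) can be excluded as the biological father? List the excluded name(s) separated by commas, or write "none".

A candidate is excluded only if no genotype consistent with his phenotype could produce a type A child with a type A mother.
Every candidate has at least one consistent genotype combination, so none can be excluded.

none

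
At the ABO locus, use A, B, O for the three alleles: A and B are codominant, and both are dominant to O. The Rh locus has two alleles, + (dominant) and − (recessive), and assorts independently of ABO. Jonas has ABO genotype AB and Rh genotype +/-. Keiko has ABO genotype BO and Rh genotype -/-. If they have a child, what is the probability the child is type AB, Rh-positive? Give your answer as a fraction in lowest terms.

ABO cross AB × BO → offspring phenotypes: 1/4 A, 1/2 B, 1/4 AB.
Rh cross +/- × -/- → 1/2 Rh+, 1/2 Rh-.
Independent loci: P(type AB, Rh-positive) = 1/4 × 1/2 = 1/8.

1/8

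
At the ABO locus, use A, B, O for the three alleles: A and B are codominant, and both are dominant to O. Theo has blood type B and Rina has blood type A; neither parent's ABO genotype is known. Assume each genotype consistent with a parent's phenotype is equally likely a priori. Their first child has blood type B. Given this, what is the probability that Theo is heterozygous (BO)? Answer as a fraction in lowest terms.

1/3

Possible genotypes: Theo ∈ {BB, BO}; Rina ∈ {AA, AO}.
Weight each parental genotype pair by prior × P(type-B child):
  BB × AO: posterior weight 2/3.
  BO × AO: posterior weight 1/3.
Sum the posterior weight over pairs where Theo is BO: 1/3.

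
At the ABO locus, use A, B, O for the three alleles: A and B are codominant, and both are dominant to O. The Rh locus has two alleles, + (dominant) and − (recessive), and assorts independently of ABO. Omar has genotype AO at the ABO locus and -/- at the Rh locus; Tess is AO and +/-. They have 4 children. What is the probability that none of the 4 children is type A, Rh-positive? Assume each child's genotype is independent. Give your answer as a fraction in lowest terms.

625/4096

ABO cross AO × AO → 1/4 O, 3/4 A.
Rh cross -/- × +/- → 1/2 Rh+, 1/2 Rh-; so P(type A, Rh-positive) = 3/4 × 1/2 = 3/8 per child.
P(not type A, Rh-positive) = 5/8 for one child; (5/8)^4 = 625/4096.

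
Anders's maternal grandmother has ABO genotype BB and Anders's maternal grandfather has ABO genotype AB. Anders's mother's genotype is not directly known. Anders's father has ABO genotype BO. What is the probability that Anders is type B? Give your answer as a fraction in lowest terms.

Anders's mother's ABO genotype from BB × AB: 1/2 AB, 1/2 BB.
Crossing each possibility with the father BO and summing P(type B): 1/2·1/2 + 1/2·1 = 3/4.

3/4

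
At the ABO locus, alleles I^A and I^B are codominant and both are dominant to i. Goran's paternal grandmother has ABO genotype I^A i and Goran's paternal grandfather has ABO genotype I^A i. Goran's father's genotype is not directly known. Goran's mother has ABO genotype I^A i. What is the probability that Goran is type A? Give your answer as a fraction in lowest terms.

3/4

Goran's father's ABO genotype from I^A i × I^A i: 1/4 I^A I^A, 1/2 I^A i, 1/4 i i.
Crossing each possibility with the mother I^A i and summing P(type A): 1/4·1 + 1/2·3/4 + 1/4·1/2 = 3/4.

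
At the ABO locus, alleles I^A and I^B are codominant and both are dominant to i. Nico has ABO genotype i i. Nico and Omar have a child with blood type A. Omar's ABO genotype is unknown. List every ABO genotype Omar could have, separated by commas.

For each candidate genotype of Omar, check whether crossing it with i i can produce every observed child phenotype.
  I^A I^A → possible child types {A} ✓
  I^A I^B → possible child types {A, B} ✓
  I^A i → possible child types {O, A} ✓
  I^B I^B → possible child types {B} ✗
  I^B i → possible child types {O, B} ✗
  i i → possible child types {O} ✗

I^A I^A, I^A I^B, I^A i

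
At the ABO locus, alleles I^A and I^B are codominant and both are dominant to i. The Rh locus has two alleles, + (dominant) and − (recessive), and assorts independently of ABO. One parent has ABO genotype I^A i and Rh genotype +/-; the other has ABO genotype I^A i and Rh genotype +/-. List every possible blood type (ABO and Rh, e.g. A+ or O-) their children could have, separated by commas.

O+, O-, A+, A-

Gametes from I^A i × I^A i give offspring ABO genotypes I^A I^A, I^A i, i i, i.e. phenotypes O, A.
Rh cross +/- × +/- → phenotypes Rh+, Rh-.
Combining independently: O+, O-, A+, A-.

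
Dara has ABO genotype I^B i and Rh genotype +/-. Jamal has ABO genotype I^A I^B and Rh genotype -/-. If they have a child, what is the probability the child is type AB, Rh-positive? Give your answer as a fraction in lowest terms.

ABO cross I^B i × I^A I^B → offspring phenotypes: 1/4 A, 1/2 B, 1/4 AB.
Rh cross +/- × -/- → 1/2 Rh+, 1/2 Rh-.
Independent loci: P(type AB, Rh-positive) = 1/4 × 1/2 = 1/8.

1/8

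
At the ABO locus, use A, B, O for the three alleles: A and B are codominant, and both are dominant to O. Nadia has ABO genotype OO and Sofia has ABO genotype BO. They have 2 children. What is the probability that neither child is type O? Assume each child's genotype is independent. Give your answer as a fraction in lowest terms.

1/4

ABO cross OO × BO → 1/2 O, 1/2 B.
So P(type O) = 1/2 per child.
P(not type O) = 1/2 for one child; (1/2)^2 = 1/4.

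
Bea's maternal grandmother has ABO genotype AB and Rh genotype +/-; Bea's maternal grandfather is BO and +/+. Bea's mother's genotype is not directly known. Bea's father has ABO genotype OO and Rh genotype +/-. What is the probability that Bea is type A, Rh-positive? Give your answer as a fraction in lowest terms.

7/32

Bea's mother's ABO genotype from AB × BO: 1/4 AB, 1/4 AO, 1/4 BB, 1/4 BO.
Crossing each possibility with the father OO and summing P(type A): 1/4·1/2 + 1/4·1/2 + 1/4·0 + 1/4·0 = 1/4.
Similarly for Rh via the mother's Rh distribution: P(Rh+) = 7/8.
Independent loci: 1/4 × 7/8 = 7/32.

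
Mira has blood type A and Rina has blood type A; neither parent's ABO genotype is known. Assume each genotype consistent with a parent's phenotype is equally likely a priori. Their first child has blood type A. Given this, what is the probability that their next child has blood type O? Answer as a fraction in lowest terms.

Possible genotypes: Mira ∈ {I^A I^A, I^A i}; Rina ∈ {I^A I^A, I^A i}.
Weight each parental genotype pair by prior × P(type-A child):
  I^A I^A × I^A I^A: posterior weight 4/15; P(next child type O) = 0.
  I^A I^A × I^A i: posterior weight 4/15; P(next child type O) = 0.
  I^A i × I^A I^A: posterior weight 4/15; P(next child type O) = 0.
  I^A i × I^A i: posterior weight 1/5; P(next child type O) = 1/4.
Weighted sum = 1/20.

1/20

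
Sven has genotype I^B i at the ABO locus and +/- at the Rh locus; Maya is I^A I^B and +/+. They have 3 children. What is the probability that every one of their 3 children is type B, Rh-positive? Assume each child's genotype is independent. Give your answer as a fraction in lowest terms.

ABO cross I^B i × I^A I^B → 1/4 A, 1/2 B, 1/4 AB.
Rh cross +/- × +/+ → 1 Rh+; so P(type B, Rh-positive) = 1/2 × 1 = 1/2 per child.
All 3 independent: (1/2)^3 = 1/8.

1/8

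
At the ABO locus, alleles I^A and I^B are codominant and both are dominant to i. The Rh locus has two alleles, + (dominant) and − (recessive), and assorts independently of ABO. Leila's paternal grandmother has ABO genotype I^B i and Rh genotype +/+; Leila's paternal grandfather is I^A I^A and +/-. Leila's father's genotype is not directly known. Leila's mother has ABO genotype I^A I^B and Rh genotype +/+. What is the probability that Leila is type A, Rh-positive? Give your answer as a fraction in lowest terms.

3/8

Leila's father's ABO genotype from I^B i × I^A I^A: 1/2 I^A I^B, 1/2 I^A i.
Crossing each possibility with the mother I^A I^B and summing P(type A): 1/2·1/4 + 1/2·1/2 = 3/8.
Similarly for Rh via the father's Rh distribution: P(Rh+) = 1.
Independent loci: 3/8 × 1 = 3/8.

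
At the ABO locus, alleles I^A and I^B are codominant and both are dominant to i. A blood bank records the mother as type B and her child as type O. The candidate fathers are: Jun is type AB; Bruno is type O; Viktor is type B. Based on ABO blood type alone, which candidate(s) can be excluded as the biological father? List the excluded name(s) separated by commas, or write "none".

Jun

A candidate is excluded only if no genotype consistent with his phenotype could produce a type O child with a type B mother.
Jun (type AB): no genotype consistent with that phenotype can produce a type-O child with a type-B mother.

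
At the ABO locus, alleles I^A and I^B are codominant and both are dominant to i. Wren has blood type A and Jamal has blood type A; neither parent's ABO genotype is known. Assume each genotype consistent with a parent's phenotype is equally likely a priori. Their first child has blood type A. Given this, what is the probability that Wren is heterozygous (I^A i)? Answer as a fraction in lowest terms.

7/15

Possible genotypes: Wren ∈ {I^A I^A, I^A i}; Jamal ∈ {I^A I^A, I^A i}.
Weight each parental genotype pair by prior × P(type-A child):
  I^A I^A × I^A I^A: posterior weight 4/15.
  I^A I^A × I^A i: posterior weight 4/15.
  I^A i × I^A I^A: posterior weight 4/15.
  I^A i × I^A i: posterior weight 1/5.
Sum the posterior weight over pairs where Wren is I^A i: 7/15.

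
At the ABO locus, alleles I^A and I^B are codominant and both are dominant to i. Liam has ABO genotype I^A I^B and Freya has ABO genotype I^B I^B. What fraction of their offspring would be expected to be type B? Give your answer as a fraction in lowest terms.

1/2

ABO cross I^A I^B × I^B I^B → offspring phenotypes: 1/2 B, 1/2 AB.
So P(type B) = 1/2.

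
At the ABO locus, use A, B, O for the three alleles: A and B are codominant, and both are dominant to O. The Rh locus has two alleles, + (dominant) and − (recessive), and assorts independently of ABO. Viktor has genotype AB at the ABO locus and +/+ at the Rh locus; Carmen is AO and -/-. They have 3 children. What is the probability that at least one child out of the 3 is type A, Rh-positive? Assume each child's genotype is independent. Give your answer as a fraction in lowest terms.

7/8

ABO cross AB × AO → 1/2 A, 1/4 B, 1/4 AB.
Rh cross +/+ × -/- → 1 Rh+; so P(type A, Rh-positive) = 1/2 × 1 = 1/2 per child.
P(none) = (1/2)^3 = 1/8; P(at least one) = 1 − 1/8 = 7/8.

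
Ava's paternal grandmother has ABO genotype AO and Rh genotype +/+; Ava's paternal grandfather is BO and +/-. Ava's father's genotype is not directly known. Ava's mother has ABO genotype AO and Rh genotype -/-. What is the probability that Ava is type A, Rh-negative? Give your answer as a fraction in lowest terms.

1/8

Ava's father's ABO genotype from AO × BO: 1/4 AB, 1/4 AO, 1/4 BO, 1/4 OO.
Crossing each possibility with the mother AO and summing P(type A): 1/4·1/2 + 1/4·3/4 + 1/4·1/4 + 1/4·1/2 = 1/2.
Similarly for Rh via the father's Rh distribution: P(Rh-) = 1/4.
Independent loci: 1/2 × 1/4 = 1/8.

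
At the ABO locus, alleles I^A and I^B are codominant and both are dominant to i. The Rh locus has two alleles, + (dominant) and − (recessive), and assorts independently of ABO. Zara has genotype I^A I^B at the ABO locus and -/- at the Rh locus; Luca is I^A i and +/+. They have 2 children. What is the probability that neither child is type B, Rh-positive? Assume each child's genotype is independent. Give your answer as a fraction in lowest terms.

9/16

ABO cross I^A I^B × I^A i → 1/2 A, 1/4 B, 1/4 AB.
Rh cross -/- × +/+ → 1 Rh+; so P(type B, Rh-positive) = 1/4 × 1 = 1/4 per child.
P(not type B, Rh-positive) = 3/4 for one child; (3/4)^2 = 9/16.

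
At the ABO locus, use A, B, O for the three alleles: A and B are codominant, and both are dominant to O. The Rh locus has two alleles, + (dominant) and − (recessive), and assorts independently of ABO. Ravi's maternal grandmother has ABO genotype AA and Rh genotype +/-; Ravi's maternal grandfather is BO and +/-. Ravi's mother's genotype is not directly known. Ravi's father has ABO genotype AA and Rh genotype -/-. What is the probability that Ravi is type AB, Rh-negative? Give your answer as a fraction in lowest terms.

1/8

Ravi's mother's ABO genotype from AA × BO: 1/2 AB, 1/2 AO.
Crossing each possibility with the father AA and summing P(type AB): 1/2·1/2 + 1/2·0 = 1/4.
Similarly for Rh via the mother's Rh distribution: P(Rh-) = 1/2.
Independent loci: 1/4 × 1/2 = 1/8.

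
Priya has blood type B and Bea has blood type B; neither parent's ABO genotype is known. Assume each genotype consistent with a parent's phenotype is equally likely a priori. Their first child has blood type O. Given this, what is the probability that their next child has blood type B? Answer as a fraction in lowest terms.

Possible genotypes: Priya ∈ {BB, BO}; Bea ∈ {BB, BO}.
Weight each parental genotype pair by prior × P(type-O child):
  BO × BO: posterior weight 1; P(next child type B) = 3/4.
Weighted sum = 3/4.

3/4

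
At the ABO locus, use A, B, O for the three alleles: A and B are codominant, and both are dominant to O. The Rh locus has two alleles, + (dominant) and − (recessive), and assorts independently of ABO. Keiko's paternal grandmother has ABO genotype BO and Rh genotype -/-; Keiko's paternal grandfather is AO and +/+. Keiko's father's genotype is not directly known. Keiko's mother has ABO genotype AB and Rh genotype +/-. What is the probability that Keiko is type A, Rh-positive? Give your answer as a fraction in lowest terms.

9/32

Keiko's father's ABO genotype from BO × AO: 1/4 AB, 1/4 AO, 1/4 BO, 1/4 OO.
Crossing each possibility with the mother AB and summing P(type A): 1/4·1/4 + 1/4·1/2 + 1/4·1/4 + 1/4·1/2 = 3/8.
Similarly for Rh via the father's Rh distribution: P(Rh+) = 3/4.
Independent loci: 3/8 × 3/4 = 9/32.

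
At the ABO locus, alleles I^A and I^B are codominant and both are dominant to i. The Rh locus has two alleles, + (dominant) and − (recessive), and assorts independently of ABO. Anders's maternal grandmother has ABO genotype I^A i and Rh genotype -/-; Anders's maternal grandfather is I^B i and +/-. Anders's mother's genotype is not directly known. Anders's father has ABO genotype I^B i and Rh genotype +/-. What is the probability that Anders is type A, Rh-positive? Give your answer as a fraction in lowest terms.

Anders's mother's ABO genotype from I^A i × I^B i: 1/4 I^A I^B, 1/4 I^A i, 1/4 I^B i, 1/4 i i.
Crossing each possibility with the father I^B i and summing P(type A): 1/4·1/4 + 1/4·1/4 + 1/4·0 + 1/4·0 = 1/8.
Similarly for Rh via the mother's Rh distribution: P(Rh+) = 5/8.
Independent loci: 1/8 × 5/8 = 5/64.

5/64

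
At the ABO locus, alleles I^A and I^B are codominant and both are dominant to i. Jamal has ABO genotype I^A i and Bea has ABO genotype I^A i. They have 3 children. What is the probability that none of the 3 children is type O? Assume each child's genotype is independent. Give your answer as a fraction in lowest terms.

ABO cross I^A i × I^A i → 1/4 O, 3/4 A.
So P(type O) = 1/4 per child.
P(not type O) = 3/4 for one child; (3/4)^3 = 27/64.

27/64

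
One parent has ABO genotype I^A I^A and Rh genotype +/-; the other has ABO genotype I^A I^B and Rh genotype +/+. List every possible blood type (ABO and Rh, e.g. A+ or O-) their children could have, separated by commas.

Gametes from I^A I^A × I^A I^B give offspring ABO genotypes I^A I^A, I^A I^B, i.e. phenotypes A, AB.
Rh cross +/- × +/+ → phenotypes Rh+.
Combining independently: A+, AB+.

A+, AB+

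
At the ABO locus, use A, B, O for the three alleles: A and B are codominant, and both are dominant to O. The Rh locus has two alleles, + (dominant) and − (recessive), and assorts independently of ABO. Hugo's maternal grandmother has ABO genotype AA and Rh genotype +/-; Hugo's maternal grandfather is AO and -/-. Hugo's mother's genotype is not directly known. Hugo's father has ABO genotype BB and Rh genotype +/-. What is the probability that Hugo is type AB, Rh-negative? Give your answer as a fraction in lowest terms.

9/32

Hugo's mother's ABO genotype from AA × AO: 1/2 AA, 1/2 AO.
Crossing each possibility with the father BB and summing P(type AB): 1/2·1 + 1/2·1/2 = 3/4.
Similarly for Rh via the mother's Rh distribution: P(Rh-) = 3/8.
Independent loci: 3/4 × 3/8 = 9/32.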